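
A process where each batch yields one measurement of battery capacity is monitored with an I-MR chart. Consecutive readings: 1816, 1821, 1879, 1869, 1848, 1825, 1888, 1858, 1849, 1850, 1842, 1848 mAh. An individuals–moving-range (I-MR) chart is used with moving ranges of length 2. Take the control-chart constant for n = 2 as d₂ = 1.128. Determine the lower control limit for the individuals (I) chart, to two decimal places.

1792.84

X̄ = (1816 + 1821 + 1879 + 1869 + 1848 + 1825 + 1888 + 1858 + 1849 + 1850 + 1842 + 1848) / 12 = 1849.4167
Moving ranges: 5, 58, 10, 21, 23, 63, 30, 9, 1, 8, 6; M̄R̄ = 234.0000 / 11 = 21.2727
LCL = X̄ − 3·M̄R̄/d₂ = 1849.4167 − 3 × 21.2727 / 1.128 = 1792.8403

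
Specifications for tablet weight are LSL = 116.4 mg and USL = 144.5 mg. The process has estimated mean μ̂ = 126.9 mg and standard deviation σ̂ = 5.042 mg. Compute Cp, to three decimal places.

0.929

Cp = (USL − LSL) / (6σ̂) = (144.5 − 116.4) / (6 × 5.042) = 28.1000 / 30.2520 = 0.9289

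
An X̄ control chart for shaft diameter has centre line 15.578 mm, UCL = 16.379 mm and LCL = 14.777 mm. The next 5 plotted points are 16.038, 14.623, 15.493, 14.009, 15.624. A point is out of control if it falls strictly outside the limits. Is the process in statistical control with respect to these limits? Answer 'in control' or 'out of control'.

out of control

Compare each point to [14.777, 16.379]: sample 2 = 14.623 < LCL; sample 4 = 14.009 < LCL.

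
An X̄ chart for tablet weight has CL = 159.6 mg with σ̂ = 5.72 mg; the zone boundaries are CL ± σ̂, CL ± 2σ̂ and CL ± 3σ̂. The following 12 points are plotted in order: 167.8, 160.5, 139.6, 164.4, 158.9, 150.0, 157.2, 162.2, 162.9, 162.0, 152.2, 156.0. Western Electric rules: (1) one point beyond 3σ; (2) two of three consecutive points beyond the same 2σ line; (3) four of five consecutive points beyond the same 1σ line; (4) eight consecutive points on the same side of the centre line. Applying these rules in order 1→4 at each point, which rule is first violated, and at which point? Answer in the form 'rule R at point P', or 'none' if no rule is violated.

Zone of each point (C = within 1σ̂, B = 1σ̂–2σ̂, A = 2σ̂–3σ̂, * = beyond 3σ̂; sign = side of CL): 1:+B, 2:+C, 3:-*, 4:+C, 5:-C, 6:-B, 7:-C, 8:+C, 9:+C, 10:+C, 11:-B, 12:-C
Rule 1 (one point beyond the 3σ limits) is satisfied at point 3.

rule 1 at point 3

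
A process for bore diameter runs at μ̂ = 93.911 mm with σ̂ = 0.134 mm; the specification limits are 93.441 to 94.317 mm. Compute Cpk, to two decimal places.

1.01

Cpu = (USL − μ̂) / (3σ̂) = (94.317 − 93.911) / (3 × 0.134) = 1.0100; Cpl = (μ̂ − LSL) / (3σ̂) = (93.911 − 93.441) / (3 × 0.134) = 1.1692; Cpk = min(Cpu, Cpl) = 1.0100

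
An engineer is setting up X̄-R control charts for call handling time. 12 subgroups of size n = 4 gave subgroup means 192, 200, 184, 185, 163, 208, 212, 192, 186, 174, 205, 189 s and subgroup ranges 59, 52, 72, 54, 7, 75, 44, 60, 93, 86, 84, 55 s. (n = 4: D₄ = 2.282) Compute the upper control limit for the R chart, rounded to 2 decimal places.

140.91

R̄ = (59 + 52 + 72 + 54 + 7 + 75 + 44 + 60 + 93 + 86 + 84 + 55) / 12 = 741.0000 / 12 = 61.7500
UCL_R = D₄·R̄ = 2.282 × 61.7500 = 140.9135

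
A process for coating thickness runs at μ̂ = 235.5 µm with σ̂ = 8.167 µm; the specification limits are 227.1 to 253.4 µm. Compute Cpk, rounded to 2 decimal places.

0.34

Cpu = (USL − μ̂) / (3σ̂) = (253.4 − 235.5) / (3 × 8.167) = 0.7306; Cpl = (μ̂ − LSL) / (3σ̂) = (235.5 − 227.1) / (3 × 8.167) = 0.3428; Cpk = min(Cpu, Cpl) = 0.3428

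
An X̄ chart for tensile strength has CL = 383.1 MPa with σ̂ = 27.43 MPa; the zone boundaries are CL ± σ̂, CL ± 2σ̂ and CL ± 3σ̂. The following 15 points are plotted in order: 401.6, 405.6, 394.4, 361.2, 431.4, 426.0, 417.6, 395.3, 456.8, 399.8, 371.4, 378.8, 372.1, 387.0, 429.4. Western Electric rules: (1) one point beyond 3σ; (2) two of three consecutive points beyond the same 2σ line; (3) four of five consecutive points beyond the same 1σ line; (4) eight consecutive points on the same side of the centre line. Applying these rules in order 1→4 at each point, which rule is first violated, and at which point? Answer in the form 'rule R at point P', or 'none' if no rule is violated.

rule 3 at point 9

Zone of each point (C = within 1σ̂, B = 1σ̂–2σ̂, A = 2σ̂–3σ̂, * = beyond 3σ̂; sign = side of CL): 1:+C, 2:+C, 3:+C, 4:-C, 5:+B, 6:+B, 7:+B, 8:+C, 9:+A, 10:+C, 11:-C, 12:-C, 13:-C, 14:+C, 15:+B
Rule 3 (four of five consecutive points beyond the same 1σ limit) is satisfied at point 9.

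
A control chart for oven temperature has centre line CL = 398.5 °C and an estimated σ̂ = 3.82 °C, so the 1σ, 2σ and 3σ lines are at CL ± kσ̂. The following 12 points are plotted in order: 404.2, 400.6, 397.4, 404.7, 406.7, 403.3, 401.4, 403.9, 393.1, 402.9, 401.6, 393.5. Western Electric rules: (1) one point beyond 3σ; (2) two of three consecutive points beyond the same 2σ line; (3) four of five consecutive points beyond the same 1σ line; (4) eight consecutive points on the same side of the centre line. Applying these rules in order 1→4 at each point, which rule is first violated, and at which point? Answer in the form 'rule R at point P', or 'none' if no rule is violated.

Zone of each point (C = within 1σ̂, B = 1σ̂–2σ̂, A = 2σ̂–3σ̂, * = beyond 3σ̂; sign = side of CL): 1:+B, 2:+C, 3:-C, 4:+B, 5:+A, 6:+B, 7:+C, 8:+B, 9:-B, 10:+B, 11:+C, 12:-B
Rule 3 (four of five consecutive points beyond the same 1σ limit) is satisfied at point 8.

rule 3 at point 8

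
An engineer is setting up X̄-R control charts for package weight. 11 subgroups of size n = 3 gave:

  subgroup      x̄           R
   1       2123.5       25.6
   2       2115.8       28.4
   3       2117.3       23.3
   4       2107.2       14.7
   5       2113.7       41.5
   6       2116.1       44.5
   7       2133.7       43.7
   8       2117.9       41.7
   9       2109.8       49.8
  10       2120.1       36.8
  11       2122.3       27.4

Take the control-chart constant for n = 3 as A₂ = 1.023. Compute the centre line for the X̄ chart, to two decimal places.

2117.95

X̄̄ = (2123.5 + 2115.8 + 2117.3 + 2107.2 + 2113.7 + 2116.1 + 2133.7 + 2117.9 + 2109.8 + 2120.1 + 2122.3) / 11 = 23297.4000 / 11 = 2117.9455
CL = X̄̄ = 2117.9455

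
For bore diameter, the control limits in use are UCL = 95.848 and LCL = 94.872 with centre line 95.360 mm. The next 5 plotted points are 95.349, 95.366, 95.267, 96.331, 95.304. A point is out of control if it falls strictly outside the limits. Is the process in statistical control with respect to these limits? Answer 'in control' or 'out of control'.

out of control

Compare each point to [94.872, 95.848]: sample 4 = 96.331 > UCL.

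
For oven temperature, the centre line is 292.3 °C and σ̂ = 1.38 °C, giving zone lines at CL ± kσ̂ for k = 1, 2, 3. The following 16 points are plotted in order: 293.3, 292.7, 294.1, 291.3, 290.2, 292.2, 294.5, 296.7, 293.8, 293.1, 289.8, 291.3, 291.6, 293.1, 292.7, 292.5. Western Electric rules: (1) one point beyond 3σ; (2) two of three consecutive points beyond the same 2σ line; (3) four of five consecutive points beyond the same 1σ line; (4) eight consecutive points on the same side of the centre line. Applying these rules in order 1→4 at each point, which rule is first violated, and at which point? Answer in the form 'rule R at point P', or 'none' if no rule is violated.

Zone of each point (C = within 1σ̂, B = 1σ̂–2σ̂, A = 2σ̂–3σ̂, * = beyond 3σ̂; sign = side of CL): 1:+C, 2:+C, 3:+B, 4:-C, 5:-B, 6:-C, 7:+B, 8:+*, 9:+B, 10:+C, 11:-B, 12:-C, 13:-C, 14:+C, 15:+C, 16:+C
Rule 1 (one point beyond the 3σ limits) is satisfied at point 8.

rule 1 at point 8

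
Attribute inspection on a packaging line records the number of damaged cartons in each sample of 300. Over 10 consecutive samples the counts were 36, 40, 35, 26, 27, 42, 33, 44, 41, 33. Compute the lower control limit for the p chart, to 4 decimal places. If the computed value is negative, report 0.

p̄ = Σdᵢ / (k·n) = 357 / (10 × 300) = 0.11900
LCL = p̄ − 3·√(p̄(1−p̄)/n) = 0.11900 − 3 × 0.01869 = 0.06292

0.0629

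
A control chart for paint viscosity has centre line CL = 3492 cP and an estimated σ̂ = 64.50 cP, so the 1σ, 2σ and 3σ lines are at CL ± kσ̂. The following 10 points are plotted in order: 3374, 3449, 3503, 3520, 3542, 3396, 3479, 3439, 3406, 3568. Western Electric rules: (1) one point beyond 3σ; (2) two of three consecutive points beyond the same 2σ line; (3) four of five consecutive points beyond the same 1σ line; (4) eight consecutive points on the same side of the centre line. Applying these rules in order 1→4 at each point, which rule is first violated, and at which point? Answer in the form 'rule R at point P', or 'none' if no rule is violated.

Zone of each point (C = within 1σ̂, B = 1σ̂–2σ̂, A = 2σ̂–3σ̂, * = beyond 3σ̂; sign = side of CL): 1:-B, 2:-C, 3:+C, 4:+C, 5:+C, 6:-B, 7:-C, 8:-C, 9:-B, 10:+B
No rule fires across all 10 points.

none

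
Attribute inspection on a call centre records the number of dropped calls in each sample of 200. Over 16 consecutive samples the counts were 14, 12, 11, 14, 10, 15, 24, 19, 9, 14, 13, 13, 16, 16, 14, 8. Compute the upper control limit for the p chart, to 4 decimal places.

p̄ = Σdᵢ / (k·n) = 222 / (16 × 200) = 0.06938
UCL = p̄ + 3·√(p̄(1−p̄)/n) = 0.06938 + 3 × √(0.06938×0.93063/200) = 0.06938 + 3 × 0.01797 = 0.12328

0.1233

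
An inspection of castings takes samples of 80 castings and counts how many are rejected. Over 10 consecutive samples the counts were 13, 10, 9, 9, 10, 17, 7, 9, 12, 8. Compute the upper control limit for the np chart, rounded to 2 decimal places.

p̄ = Σdᵢ / (k·n) = 104 / (10 × 80) = 0.13000
UCL = np̄ + 3·√(np̄(1−p̄)) = 10.4000 + 3 × √(10.4000×0.87000) = 10.4000 + 3 × 3.0080 = 19.4240

19.42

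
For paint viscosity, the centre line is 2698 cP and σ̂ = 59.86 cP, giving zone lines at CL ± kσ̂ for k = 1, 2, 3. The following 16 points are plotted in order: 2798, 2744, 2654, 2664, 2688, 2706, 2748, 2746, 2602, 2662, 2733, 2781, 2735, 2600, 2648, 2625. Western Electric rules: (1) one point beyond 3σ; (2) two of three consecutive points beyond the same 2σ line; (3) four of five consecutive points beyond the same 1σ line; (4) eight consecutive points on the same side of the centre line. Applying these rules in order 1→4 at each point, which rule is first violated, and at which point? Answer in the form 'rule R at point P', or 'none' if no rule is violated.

none

Zone of each point (C = within 1σ̂, B = 1σ̂–2σ̂, A = 2σ̂–3σ̂, * = beyond 3σ̂; sign = side of CL): 1:+B, 2:+C, 3:-C, 4:-C, 5:-C, 6:+C, 7:+C, 8:+C, 9:-B, 10:-C, 11:+C, 12:+B, 13:+C, 14:-B, 15:-C, 16:-B
No rule fires across all 16 points.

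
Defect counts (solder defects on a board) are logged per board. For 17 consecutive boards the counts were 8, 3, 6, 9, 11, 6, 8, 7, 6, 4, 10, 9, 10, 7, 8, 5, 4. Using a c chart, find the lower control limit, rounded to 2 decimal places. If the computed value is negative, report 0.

0.00

c̄ = (8 + 3 + 6 + 9 + 11 + 6 + 8 + 7 + 6 + 4 + 10 + 9 + 10 + 7 + 8 + 5 + 4) / 17 = 121 / 17 = 7.1176
LCL = c̄ − 3√c̄ = 7.1176 − 3 × 2.6679 = -0.8860 → 0 (cannot be negative)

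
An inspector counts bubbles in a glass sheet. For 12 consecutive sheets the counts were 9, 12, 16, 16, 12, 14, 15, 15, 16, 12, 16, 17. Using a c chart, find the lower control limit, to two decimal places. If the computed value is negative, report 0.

2.88

c̄ = (9 + 12 + 16 + 16 + 12 + 14 + 15 + 15 + 16 + 12 + 16 + 17) / 12 = 170 / 12 = 14.1667
LCL = c̄ − 3√c̄ = 14.1667 − 3 × 3.7639 = 2.8751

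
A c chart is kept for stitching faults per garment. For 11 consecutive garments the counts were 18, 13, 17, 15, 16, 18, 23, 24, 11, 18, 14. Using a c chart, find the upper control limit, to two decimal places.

c̄ = (18 + 13 + 17 + 15 + 16 + 18 + 23 + 24 + 11 + 18 + 14) / 11 = 187 / 11 = 17.0000
UCL = c̄ + 3√c̄ = 17.0000 + 3 × √17.0000 = 17.0000 + 3 × 4.1231 = 29.3693

29.37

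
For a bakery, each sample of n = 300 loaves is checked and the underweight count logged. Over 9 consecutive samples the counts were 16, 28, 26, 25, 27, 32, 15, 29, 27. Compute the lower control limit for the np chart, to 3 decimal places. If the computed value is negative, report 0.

p̄ = Σdᵢ / (k·n) = 225 / (9 × 300) = 0.08333
LCL = np̄ − 3·√(np̄(1−p̄)) = 25.0000 − 3 × 4.7871 = 10.6386

10.639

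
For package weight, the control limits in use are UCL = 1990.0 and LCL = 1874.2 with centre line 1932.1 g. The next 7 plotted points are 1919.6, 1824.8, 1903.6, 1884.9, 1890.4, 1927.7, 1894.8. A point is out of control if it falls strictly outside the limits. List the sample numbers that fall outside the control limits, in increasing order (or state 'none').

Compare each point to [1874.2, 1990.0]: sample 2 = 1824.8 < LCL.

2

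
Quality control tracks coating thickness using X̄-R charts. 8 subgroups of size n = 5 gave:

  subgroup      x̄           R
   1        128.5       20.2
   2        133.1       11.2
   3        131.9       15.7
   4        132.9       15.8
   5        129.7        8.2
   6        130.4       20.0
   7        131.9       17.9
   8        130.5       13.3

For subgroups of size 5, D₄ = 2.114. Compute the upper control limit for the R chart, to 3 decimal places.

32.318

R̄ = (20.2 + 11.2 + 15.7 + 15.8 + 8.2 + 20.0 + 17.9 + 13.3) / 8 = 122.3000 / 8 = 15.2875
UCL_R = D₄·R̄ = 2.114 × 15.2875 = 32.3178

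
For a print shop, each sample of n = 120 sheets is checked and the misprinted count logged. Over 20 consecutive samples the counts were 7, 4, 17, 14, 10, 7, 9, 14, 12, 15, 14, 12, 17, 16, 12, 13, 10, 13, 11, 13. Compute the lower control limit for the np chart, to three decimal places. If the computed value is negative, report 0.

p̄ = Σdᵢ / (k·n) = 240 / (20 × 120) = 0.10000
LCL = np̄ − 3·√(np̄(1−p̄)) = 12.0000 − 3 × 3.2863 = 2.1410

2.141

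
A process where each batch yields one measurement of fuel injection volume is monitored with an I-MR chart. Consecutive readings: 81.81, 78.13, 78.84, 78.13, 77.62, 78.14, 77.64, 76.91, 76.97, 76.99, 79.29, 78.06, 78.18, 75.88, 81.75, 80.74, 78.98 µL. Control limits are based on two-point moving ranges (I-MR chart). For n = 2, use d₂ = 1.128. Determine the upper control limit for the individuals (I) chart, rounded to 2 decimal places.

X̄ = (81.81 + 78.13 + 78.84 + 78.13 + 77.62 + 78.14 + 77.64 + 76.91 + 76.97 + 76.99 + 79.29 + 78.06 + 78.18 + 75.88 + 81.75 + 80.74 + 78.98) / 17 = 78.4741
Moving ranges: 3.68, 0.71, 0.71, 0.51, 0.52, 0.50, 0.73, 0.06, 0.02, 2.30, 1.23, 0.12, 2.30, 5.87, 1.01, 1.76; M̄R̄ = 22.0300 / 16 = 1.3769
UCL = X̄ + 3·M̄R̄/d₂ = 78.4741 + 3 × 1.3769 / 1.128 = 82.1360

82.14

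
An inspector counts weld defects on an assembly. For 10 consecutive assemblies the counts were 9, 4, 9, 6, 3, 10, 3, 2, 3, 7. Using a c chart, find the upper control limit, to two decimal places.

12.70

c̄ = (9 + 4 + 9 + 6 + 3 + 10 + 3 + 2 + 3 + 7) / 10 = 56 / 10 = 5.6000
UCL = c̄ + 3√c̄ = 5.6000 + 3 × √5.6000 = 5.6000 + 3 × 2.3664 = 12.6993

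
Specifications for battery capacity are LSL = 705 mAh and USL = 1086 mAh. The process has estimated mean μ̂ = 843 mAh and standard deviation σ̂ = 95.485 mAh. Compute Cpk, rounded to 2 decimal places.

0.48

Cpu = (USL − μ̂) / (3σ̂) = (1086 − 843) / (3 × 95.485) = 0.8483; Cpl = (μ̂ − LSL) / (3σ̂) = (843 − 705) / (3 × 95.485) = 0.4818; Cpk = min(Cpu, Cpl) = 0.4818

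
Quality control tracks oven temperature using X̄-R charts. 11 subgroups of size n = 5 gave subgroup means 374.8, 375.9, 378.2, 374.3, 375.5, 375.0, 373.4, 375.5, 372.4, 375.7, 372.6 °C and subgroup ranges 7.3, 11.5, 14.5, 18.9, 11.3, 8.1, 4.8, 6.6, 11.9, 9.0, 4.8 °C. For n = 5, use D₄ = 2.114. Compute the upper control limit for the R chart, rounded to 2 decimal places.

R̄ = (7.3 + 11.5 + 14.5 + 18.9 + 11.3 + 8.1 + 4.8 + 6.6 + 11.9 + 9.0 + 4.8) / 11 = 108.7000 / 11 = 9.8818
UCL_R = D₄·R̄ = 2.114 × 9.8818 = 20.8902

20.89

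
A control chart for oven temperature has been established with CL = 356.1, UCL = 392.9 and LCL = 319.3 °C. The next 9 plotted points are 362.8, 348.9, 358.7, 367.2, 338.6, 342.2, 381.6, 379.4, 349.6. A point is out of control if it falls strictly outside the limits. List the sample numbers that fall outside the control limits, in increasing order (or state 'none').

none

All 9 points lie within [319.3, 392.9].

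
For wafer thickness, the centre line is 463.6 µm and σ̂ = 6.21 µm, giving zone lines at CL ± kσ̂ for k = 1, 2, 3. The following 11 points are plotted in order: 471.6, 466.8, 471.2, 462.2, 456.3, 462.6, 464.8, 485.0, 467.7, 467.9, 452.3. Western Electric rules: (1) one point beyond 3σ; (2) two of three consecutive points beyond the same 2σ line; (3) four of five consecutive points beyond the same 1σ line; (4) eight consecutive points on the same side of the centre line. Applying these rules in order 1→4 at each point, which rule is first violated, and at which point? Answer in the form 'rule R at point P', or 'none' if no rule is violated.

rule 1 at point 8

Zone of each point (C = within 1σ̂, B = 1σ̂–2σ̂, A = 2σ̂–3σ̂, * = beyond 3σ̂; sign = side of CL): 1:+B, 2:+C, 3:+B, 4:-C, 5:-B, 6:-C, 7:+C, 8:+*, 9:+C, 10:+C, 11:-B
Rule 1 (one point beyond the 3σ limits) is satisfied at point 8.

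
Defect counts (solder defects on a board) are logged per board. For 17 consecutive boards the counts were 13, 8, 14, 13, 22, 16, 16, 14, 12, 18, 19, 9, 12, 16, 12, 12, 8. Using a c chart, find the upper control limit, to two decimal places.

24.89

c̄ = (13 + 8 + 14 + 13 + 22 + 16 + 16 + 14 + 12 + 18 + 19 + 9 + 12 + 16 + 12 + 12 + 8) / 17 = 234 / 17 = 13.7647
UCL = c̄ + 3√c̄ = 13.7647 + 3 × √13.7647 = 13.7647 + 3 × 3.7101 = 24.8950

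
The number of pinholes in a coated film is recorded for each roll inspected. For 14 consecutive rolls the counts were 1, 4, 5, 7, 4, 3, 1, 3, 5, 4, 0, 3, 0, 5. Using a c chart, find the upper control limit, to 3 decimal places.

c̄ = (1 + 4 + 5 + 7 + 4 + 3 + 1 + 3 + 5 + 4 + 0 + 3 + 0 + 5) / 14 = 45 / 14 = 3.2143
UCL = c̄ + 3√c̄ = 3.2143 + 3 × √3.2143 = 3.2143 + 3 × 1.7928 = 8.5928

8.593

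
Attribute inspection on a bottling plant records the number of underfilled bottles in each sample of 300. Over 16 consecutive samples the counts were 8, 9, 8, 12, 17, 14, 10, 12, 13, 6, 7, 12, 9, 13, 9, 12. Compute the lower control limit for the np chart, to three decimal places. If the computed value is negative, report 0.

p̄ = Σdᵢ / (k·n) = 171 / (16 × 300) = 0.03562
LCL = np̄ − 3·√(np̄(1−p̄)) = 10.6875 − 3 × 3.2104 = 1.0563

1.056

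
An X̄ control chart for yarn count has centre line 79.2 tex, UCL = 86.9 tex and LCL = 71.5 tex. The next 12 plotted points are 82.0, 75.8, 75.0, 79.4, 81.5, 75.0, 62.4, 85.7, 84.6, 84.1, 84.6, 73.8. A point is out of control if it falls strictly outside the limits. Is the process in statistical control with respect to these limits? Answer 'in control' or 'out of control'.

out of control

Compare each point to [71.5, 86.9]: sample 7 = 62.4 < LCL.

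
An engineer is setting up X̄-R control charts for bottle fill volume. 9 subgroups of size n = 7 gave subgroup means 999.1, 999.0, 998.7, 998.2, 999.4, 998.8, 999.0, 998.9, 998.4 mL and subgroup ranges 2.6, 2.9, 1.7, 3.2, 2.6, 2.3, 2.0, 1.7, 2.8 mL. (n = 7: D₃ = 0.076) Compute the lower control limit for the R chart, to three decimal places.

R̄ = (2.6 + 2.9 + 1.7 + 3.2 + 2.6 + 2.3 + 2.0 + 1.7 + 2.8) / 9 = 21.8000 / 9 = 2.4222
LCL_R = D₃·R̄ = 0.076 × 2.4222 = 0.1841

0.184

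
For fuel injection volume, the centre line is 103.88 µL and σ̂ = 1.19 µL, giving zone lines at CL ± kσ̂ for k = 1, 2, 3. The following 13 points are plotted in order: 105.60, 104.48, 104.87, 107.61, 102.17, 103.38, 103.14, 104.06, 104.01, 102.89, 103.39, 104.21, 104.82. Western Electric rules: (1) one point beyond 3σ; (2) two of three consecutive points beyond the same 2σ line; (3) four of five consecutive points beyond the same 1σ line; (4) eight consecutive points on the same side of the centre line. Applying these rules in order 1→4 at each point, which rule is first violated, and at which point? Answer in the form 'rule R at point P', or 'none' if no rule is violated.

rule 1 at point 4

Zone of each point (C = within 1σ̂, B = 1σ̂–2σ̂, A = 2σ̂–3σ̂, * = beyond 3σ̂; sign = side of CL): 1:+B, 2:+C, 3:+C, 4:+*, 5:-B, 6:-C, 7:-C, 8:+C, 9:+C, 10:-C, 11:-C, 12:+C, 13:+C
Rule 1 (one point beyond the 3σ limits) is satisfied at point 4.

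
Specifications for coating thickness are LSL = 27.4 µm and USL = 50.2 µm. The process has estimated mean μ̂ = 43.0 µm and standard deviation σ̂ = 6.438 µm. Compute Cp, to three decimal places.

0.590

Cp = (USL − LSL) / (6σ̂) = (50.2 − 27.4) / (6 × 6.438) = 22.8000 / 38.6280 = 0.5902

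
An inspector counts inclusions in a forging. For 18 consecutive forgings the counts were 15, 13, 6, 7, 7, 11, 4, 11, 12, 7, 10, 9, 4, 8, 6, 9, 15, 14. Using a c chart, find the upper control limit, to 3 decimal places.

18.498

c̄ = (15 + 13 + 6 + 7 + 7 + 11 + 4 + 11 + 12 + 7 + 10 + 9 + 4 + 8 + 6 + 9 + 15 + 14) / 18 = 168 / 18 = 9.3333
UCL = c̄ + 3√c̄ = 9.3333 + 3 × √9.3333 = 9.3333 + 3 × 3.0551 = 18.4985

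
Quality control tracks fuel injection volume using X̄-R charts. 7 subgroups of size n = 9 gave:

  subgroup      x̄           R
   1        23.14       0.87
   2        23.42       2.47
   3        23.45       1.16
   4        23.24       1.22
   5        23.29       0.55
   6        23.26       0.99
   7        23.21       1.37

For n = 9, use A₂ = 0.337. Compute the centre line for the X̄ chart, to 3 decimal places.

23.287

X̄̄ = (23.14 + 23.42 + 23.45 + 23.24 + 23.29 + 23.26 + 23.21) / 7 = 163.0100 / 7 = 23.2871
CL = X̄̄ = 23.2871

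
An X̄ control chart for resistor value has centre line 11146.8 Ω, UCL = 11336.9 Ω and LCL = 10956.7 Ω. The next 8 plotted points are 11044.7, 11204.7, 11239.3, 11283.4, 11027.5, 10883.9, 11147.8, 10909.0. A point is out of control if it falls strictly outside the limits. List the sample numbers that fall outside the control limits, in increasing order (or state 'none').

6, 8

Compare each point to [10956.7, 11336.9]: sample 6 = 10883.9 < LCL; sample 8 = 10909.0 < LCL.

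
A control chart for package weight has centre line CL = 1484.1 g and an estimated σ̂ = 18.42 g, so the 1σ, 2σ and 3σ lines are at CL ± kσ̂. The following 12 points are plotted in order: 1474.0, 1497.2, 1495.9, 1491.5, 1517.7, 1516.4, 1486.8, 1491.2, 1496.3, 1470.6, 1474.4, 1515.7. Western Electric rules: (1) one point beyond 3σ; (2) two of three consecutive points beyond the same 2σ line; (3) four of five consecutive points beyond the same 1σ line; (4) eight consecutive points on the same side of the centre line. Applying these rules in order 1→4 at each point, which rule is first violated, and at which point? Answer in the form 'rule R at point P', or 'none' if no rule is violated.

Zone of each point (C = within 1σ̂, B = 1σ̂–2σ̂, A = 2σ̂–3σ̂, * = beyond 3σ̂; sign = side of CL): 1:-C, 2:+C, 3:+C, 4:+C, 5:+B, 6:+B, 7:+C, 8:+C, 9:+C, 10:-C, 11:-C, 12:+B
Rule 4 (eight consecutive points on the same side of the centre line) is satisfied at point 9.

rule 4 at point 9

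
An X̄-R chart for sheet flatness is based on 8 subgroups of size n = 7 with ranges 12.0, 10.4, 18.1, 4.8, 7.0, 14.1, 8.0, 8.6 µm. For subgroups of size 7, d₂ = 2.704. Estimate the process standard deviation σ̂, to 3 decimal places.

R̄ = (12.0 + 10.4 + 18.1 + 4.8 + 7.0 + 14.1 + 8.0 + 8.6) / 8 = 10.3750
σ̂ = R̄ / d₂ = 10.3750 / 2.704 = 3.8369

3.837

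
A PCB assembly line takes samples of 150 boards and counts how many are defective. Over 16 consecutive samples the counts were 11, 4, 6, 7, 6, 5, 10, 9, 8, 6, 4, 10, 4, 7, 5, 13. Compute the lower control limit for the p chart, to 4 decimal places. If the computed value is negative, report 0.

0.0000

p̄ = Σdᵢ / (k·n) = 115 / (16 × 150) = 0.04792
LCL = p̄ − 3·√(p̄(1−p̄)/n) = 0.04792 − 3 × 0.01744 = -0.00440 → 0 (negative, so LCL = 0)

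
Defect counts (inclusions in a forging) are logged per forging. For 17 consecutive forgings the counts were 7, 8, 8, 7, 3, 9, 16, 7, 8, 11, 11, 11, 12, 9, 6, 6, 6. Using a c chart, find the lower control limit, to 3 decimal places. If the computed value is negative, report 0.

c̄ = (7 + 8 + 8 + 7 + 3 + 9 + 16 + 7 + 8 + 11 + 11 + 11 + 12 + 9 + 6 + 6 + 6) / 17 = 145 / 17 = 8.5294
LCL = c̄ − 3√c̄ = 8.5294 − 3 × 2.9205 = -0.2321 → 0 (cannot be negative)

0.000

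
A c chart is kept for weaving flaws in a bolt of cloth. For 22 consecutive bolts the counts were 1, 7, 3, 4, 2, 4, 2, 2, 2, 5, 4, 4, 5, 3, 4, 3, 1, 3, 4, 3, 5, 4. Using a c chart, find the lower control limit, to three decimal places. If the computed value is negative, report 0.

0.000

c̄ = (1 + 7 + 3 + 4 + 2 + 4 + 2 + 2 + 2 + 5 + 4 + 4 + 5 + 3 + 4 + 3 + 1 + 3 + 4 + 3 + 5 + 4) / 22 = 75 / 22 = 3.4091
LCL = c̄ − 3√c̄ = 3.4091 − 3 × 1.8464 = -2.1300 → 0 (cannot be negative)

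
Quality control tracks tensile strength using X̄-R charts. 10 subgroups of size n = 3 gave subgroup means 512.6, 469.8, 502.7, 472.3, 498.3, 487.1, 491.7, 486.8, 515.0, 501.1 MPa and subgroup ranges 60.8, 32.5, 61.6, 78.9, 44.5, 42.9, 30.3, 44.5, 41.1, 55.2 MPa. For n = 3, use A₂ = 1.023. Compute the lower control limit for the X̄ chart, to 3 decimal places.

443.378

X̄̄ = (512.6 + 469.8 + 502.7 + 472.3 + 498.3 + 487.1 + 491.7 + 486.8 + 515.0 + 501.1) / 10 = 4937.4000 / 10 = 493.7400
R̄ = (60.8 + 32.5 + 61.6 + 78.9 + 44.5 + 42.9 + 30.3 + 44.5 + 41.1 + 55.2) / 10 = 492.3000 / 10 = 49.2300
LCL = X̄̄ − A₂·R̄ = 493.7400 − 1.023 × 49.2300 = 443.3777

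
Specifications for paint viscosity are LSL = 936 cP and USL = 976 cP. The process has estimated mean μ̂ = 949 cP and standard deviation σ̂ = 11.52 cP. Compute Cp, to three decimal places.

Cp = (USL − LSL) / (6σ̂) = (976 − 936) / (6 × 11.52) = 40.0000 / 69.1200 = 0.5787

0.579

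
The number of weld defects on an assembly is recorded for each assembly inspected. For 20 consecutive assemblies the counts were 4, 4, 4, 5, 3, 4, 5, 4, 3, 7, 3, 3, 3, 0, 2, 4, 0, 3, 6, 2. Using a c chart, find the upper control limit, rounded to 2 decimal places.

9.02

c̄ = (4 + 4 + 4 + 5 + 3 + 4 + 5 + 4 + 3 + 7 + 3 + 3 + 3 + 0 + 2 + 4 + 0 + 3 + 6 + 2) / 20 = 69 / 20 = 3.4500
UCL = c̄ + 3√c̄ = 3.4500 + 3 × √3.4500 = 3.4500 + 3 × 1.8574 = 9.0223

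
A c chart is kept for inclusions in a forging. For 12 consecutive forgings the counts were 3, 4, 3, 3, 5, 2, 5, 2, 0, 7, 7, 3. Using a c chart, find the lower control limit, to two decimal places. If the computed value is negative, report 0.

c̄ = (3 + 4 + 3 + 3 + 5 + 2 + 5 + 2 + 0 + 7 + 7 + 3) / 12 = 44 / 12 = 3.6667
LCL = c̄ − 3√c̄ = 3.6667 − 3 × 1.9149 = -2.0779 → 0 (cannot be negative)

0.00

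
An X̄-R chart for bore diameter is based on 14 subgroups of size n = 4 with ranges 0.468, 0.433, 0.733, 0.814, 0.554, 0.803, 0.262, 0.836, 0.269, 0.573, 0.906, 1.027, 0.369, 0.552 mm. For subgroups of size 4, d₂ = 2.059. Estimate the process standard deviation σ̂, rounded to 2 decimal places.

0.30

R̄ = (0.468 + 0.433 + 0.733 + 0.814 + 0.554 + 0.803 + 0.262 + 0.836 + 0.269 + 0.573 + 0.906 + 1.027 + 0.369 + 0.552) / 14 = 0.6142
σ̂ = R̄ / d₂ = 0.6142 / 2.059 = 0.2983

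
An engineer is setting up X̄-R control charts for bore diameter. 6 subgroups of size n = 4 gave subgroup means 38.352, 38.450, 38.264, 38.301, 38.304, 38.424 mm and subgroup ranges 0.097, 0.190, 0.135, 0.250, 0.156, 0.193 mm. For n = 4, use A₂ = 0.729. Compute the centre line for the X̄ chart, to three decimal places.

38.349

X̄̄ = (38.352 + 38.450 + 38.264 + 38.301 + 38.304 + 38.424) / 6 = 230.0950 / 6 = 38.3492
CL = X̄̄ = 38.3492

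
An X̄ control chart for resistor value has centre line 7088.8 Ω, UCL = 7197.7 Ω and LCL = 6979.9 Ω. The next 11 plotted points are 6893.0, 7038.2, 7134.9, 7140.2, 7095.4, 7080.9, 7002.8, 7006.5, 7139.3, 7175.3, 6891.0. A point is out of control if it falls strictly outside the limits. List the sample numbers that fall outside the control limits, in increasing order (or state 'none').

1, 11

Compare each point to [6979.9, 7197.7]: sample 1 = 6893.0 < LCL; sample 11 = 6891.0 < LCL.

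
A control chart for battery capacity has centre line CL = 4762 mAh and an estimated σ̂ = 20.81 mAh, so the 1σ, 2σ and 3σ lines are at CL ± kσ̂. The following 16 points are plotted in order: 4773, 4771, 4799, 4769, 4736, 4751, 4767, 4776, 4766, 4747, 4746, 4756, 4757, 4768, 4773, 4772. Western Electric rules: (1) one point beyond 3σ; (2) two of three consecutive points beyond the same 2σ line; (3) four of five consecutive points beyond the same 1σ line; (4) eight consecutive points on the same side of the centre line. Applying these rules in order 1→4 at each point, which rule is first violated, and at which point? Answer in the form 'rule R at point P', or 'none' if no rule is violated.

Zone of each point (C = within 1σ̂, B = 1σ̂–2σ̂, A = 2σ̂–3σ̂, * = beyond 3σ̂; sign = side of CL): 1:+C, 2:+C, 3:+B, 4:+C, 5:-B, 6:-C, 7:+C, 8:+C, 9:+C, 10:-C, 11:-C, 12:-C, 13:-C, 14:+C, 15:+C, 16:+C
No rule fires across all 16 points.

none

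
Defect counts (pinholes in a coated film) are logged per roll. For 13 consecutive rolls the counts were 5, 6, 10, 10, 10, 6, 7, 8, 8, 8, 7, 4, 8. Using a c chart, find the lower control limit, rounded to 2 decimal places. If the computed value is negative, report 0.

0.00

c̄ = (5 + 6 + 10 + 10 + 10 + 6 + 7 + 8 + 8 + 8 + 7 + 4 + 8) / 13 = 97 / 13 = 7.4615
LCL = c̄ − 3√c̄ = 7.4615 − 3 × 2.7316 = -0.7332 → 0 (cannot be negative)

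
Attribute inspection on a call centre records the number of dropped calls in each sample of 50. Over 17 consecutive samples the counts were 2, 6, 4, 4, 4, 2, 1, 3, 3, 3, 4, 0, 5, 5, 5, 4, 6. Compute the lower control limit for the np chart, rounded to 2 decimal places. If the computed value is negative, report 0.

0.00

p̄ = Σdᵢ / (k·n) = 61 / (17 × 50) = 0.07176
LCL = np̄ − 3·√(np̄(1−p̄)) = 3.5882 − 3 × 1.8250 = -1.8868 → 0 (negative, so LCL = 0)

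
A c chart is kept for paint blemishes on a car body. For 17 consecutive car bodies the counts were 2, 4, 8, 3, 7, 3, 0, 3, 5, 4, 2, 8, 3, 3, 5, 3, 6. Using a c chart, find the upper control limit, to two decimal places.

10.10

c̄ = (2 + 4 + 8 + 3 + 7 + 3 + 0 + 3 + 5 + 4 + 2 + 8 + 3 + 3 + 5 + 3 + 6) / 17 = 69 / 17 = 4.0588
UCL = c̄ + 3√c̄ = 4.0588 + 3 × √4.0588 = 4.0588 + 3 × 2.0147 = 10.1028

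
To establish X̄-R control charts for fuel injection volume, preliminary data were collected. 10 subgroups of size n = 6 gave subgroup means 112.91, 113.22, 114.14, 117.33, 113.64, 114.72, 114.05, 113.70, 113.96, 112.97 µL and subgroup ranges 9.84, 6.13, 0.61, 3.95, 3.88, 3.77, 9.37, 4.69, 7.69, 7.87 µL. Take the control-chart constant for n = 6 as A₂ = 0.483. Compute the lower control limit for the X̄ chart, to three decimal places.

111.272

X̄̄ = (112.91 + 113.22 + 114.14 + 117.33 + 113.64 + 114.72 + 114.05 + 113.70 + 113.96 + 112.97) / 10 = 1140.6400 / 10 = 114.0640
R̄ = (9.84 + 6.13 + 0.61 + 3.95 + 3.88 + 3.77 + 9.37 + 4.69 + 7.69 + 7.87) / 10 = 57.8000 / 10 = 5.7800
LCL = X̄̄ − A₂·R̄ = 114.0640 − 0.483 × 5.7800 = 111.2723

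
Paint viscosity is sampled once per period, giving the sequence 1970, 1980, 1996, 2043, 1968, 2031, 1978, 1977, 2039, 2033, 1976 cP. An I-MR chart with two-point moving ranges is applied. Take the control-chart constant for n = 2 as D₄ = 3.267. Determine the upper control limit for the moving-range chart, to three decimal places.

Moving ranges: 10, 16, 47, 75, 63, 53, 1, 62, 6, 57; M̄R̄ = 390.0000 / 10 = 39.0000
UCL_MR = D₄·M̄R̄ = 3.267 × 39.0000 = 127.4130

127.413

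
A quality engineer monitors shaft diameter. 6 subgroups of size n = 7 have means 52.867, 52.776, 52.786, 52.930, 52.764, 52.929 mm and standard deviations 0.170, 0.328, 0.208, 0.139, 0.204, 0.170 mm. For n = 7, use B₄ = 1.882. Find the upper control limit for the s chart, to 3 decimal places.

0.382

s̄ = (0.170 + 0.328 + 0.208 + 0.139 + 0.204 + 0.170) / 6 = 0.2032
UCL_s = B₄·s̄ = 1.882 × 0.2032 = 0.3824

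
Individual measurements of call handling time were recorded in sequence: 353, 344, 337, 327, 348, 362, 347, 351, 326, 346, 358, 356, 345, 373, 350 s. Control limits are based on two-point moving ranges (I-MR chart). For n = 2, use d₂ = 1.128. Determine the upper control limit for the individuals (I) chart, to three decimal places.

386.384

X̄ = (353 + 344 + 337 + 327 + 348 + 362 + 347 + 351 + 326 + 346 + 358 + 356 + 345 + 373 + 350) / 15 = 348.2000
Moving ranges: 9, 7, 10, 21, 14, 15, 4, 25, 20, 12, 2, 11, 28, 23; M̄R̄ = 201.0000 / 14 = 14.3571
UCL = X̄ + 3·M̄R̄/d₂ = 348.2000 + 3 × 14.3571 / 1.128 = 386.3839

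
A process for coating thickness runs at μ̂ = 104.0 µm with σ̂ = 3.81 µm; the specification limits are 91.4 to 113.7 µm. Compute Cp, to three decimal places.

0.976

Cp = (USL − LSL) / (6σ̂) = (113.7 − 91.4) / (6 × 3.81) = 22.3000 / 22.8600 = 0.9755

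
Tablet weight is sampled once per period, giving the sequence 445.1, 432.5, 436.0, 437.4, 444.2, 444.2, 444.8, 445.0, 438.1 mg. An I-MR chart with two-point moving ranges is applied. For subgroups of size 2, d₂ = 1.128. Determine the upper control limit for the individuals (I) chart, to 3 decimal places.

451.449

X̄ = (445.1 + 432.5 + 436.0 + 437.4 + 444.2 + 444.2 + 444.8 + 445.0 + 438.1) / 9 = 440.8111
Moving ranges: 12.6, 3.5, 1.4, 6.8, 0.0, 0.6, 0.2, 6.9; M̄R̄ = 32.0000 / 8 = 4.0000
UCL = X̄ + 3·M̄R̄/d₂ = 440.8111 + 3 × 4.0000 / 1.128 = 451.4494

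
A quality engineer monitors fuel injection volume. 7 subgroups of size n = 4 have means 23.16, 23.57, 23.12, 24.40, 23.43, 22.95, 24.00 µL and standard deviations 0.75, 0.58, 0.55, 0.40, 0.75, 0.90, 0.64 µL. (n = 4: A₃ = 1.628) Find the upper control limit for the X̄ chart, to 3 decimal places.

24.581

X̄̄ = (23.16 + 23.57 + 23.12 + 24.40 + 23.43 + 22.95 + 24.00) / 7 = 23.5186
s̄ = (0.75 + 0.58 + 0.55 + 0.40 + 0.75 + 0.90 + 0.64) / 7 = 0.6529
UCL = X̄̄ + A₃·s̄ = 23.5186 + 1.628 × 0.6529 = 24.5814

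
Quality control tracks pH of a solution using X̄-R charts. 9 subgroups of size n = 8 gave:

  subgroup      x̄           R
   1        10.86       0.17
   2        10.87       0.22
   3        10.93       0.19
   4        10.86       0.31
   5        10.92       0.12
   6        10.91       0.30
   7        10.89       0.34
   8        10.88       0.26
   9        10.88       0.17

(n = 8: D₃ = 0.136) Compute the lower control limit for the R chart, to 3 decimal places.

0.031

R̄ = (0.17 + 0.22 + 0.19 + 0.31 + 0.12 + 0.30 + 0.34 + 0.26 + 0.17) / 9 = 2.0800 / 9 = 0.2311
LCL_R = D₃·R̄ = 0.136 × 0.2311 = 0.0314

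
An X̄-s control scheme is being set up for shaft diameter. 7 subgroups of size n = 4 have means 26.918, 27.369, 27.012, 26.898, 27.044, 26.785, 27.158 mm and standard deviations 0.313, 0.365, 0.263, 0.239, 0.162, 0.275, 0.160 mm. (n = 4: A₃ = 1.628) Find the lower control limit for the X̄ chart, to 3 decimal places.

26.613

X̄̄ = (26.918 + 27.369 + 27.012 + 26.898 + 27.044 + 26.785 + 27.158) / 7 = 27.0263
s̄ = (0.313 + 0.365 + 0.263 + 0.239 + 0.162 + 0.275 + 0.160) / 7 = 0.2539
LCL = X̄̄ − A₃·s̄ = 27.0263 − 1.628 × 0.2539 = 26.6130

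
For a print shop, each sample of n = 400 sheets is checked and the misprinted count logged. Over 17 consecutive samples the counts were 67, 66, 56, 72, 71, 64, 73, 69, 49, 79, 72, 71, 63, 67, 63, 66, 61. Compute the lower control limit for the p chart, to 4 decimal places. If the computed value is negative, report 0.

p̄ = Σdᵢ / (k·n) = 1129 / (17 × 400) = 0.16603
LCL = p̄ − 3·√(p̄(1−p̄)/n) = 0.16603 − 3 × 0.01861 = 0.11021

0.1102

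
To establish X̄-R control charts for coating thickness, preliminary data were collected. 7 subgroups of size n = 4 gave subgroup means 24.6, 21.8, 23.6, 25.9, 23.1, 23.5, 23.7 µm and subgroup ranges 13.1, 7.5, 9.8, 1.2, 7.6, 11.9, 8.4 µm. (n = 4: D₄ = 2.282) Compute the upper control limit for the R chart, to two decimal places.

19.40

R̄ = (13.1 + 7.5 + 9.8 + 1.2 + 7.6 + 11.9 + 8.4) / 7 = 59.5000 / 7 = 8.5000
UCL_R = D₄·R̄ = 2.282 × 8.5000 = 19.3970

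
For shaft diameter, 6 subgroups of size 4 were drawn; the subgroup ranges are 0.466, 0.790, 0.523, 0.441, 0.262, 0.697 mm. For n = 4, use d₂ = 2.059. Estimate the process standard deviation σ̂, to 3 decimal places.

R̄ = (0.466 + 0.790 + 0.523 + 0.441 + 0.262 + 0.697) / 6 = 0.5298
σ̂ = R̄ / d₂ = 0.5298 / 2.059 = 0.2573

0.257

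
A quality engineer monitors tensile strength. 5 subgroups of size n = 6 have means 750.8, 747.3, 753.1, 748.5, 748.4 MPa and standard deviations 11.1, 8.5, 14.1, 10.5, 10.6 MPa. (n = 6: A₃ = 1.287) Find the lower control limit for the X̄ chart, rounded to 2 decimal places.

X̄̄ = (750.8 + 747.3 + 753.1 + 748.5 + 748.4) / 5 = 749.6200
s̄ = (11.1 + 8.5 + 14.1 + 10.5 + 10.6) / 5 = 10.9600
LCL = X̄̄ − A₃·s̄ = 749.6200 − 1.287 × 10.9600 = 735.5145

735.51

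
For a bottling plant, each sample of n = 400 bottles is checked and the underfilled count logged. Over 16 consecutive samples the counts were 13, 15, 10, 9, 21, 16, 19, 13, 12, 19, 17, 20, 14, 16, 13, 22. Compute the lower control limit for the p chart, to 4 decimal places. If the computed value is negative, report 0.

0.0099

p̄ = Σdᵢ / (k·n) = 249 / (16 × 400) = 0.03891
LCL = p̄ − 3·√(p̄(1−p̄)/n) = 0.03891 − 3 × 0.00967 = 0.00990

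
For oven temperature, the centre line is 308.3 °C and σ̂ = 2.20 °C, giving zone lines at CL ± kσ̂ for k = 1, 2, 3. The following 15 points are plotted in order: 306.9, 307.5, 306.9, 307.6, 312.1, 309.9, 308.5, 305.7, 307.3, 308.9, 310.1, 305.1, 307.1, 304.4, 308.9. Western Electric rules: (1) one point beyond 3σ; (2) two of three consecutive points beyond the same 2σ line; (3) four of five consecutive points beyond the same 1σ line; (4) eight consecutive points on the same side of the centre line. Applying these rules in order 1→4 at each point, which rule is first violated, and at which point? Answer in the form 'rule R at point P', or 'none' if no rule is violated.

none

Zone of each point (C = within 1σ̂, B = 1σ̂–2σ̂, A = 2σ̂–3σ̂, * = beyond 3σ̂; sign = side of CL): 1:-C, 2:-C, 3:-C, 4:-C, 5:+B, 6:+C, 7:+C, 8:-B, 9:-C, 10:+C, 11:+C, 12:-B, 13:-C, 14:-B, 15:+C
No rule fires across all 15 points.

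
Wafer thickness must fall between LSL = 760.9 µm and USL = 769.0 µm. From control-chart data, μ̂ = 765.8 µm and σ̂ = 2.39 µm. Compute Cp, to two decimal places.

Cp = (USL − LSL) / (6σ̂) = (769.0 − 760.9) / (6 × 2.39) = 8.1000 / 14.3400 = 0.5649

0.56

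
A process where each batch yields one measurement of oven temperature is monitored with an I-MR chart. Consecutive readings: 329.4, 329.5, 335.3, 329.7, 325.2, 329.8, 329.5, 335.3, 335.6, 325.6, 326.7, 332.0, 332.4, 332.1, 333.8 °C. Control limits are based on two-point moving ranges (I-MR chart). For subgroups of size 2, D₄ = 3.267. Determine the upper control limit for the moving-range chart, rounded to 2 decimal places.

Moving ranges: 0.1, 5.8, 5.6, 4.5, 4.6, 0.3, 5.8, 0.3, 10.0, 1.1, 5.3, 0.4, 0.3, 1.7; M̄R̄ = 45.8000 / 14 = 3.2714
UCL_MR = D₄·M̄R̄ = 3.267 × 3.2714 = 10.6878

10.69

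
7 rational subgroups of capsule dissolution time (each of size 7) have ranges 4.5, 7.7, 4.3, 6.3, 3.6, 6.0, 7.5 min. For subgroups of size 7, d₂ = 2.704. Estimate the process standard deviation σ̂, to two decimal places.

R̄ = (4.5 + 7.7 + 4.3 + 6.3 + 3.6 + 6.0 + 7.5) / 7 = 5.7000
σ̂ = R̄ / d₂ = 5.7000 / 2.704 = 2.1080

2.11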